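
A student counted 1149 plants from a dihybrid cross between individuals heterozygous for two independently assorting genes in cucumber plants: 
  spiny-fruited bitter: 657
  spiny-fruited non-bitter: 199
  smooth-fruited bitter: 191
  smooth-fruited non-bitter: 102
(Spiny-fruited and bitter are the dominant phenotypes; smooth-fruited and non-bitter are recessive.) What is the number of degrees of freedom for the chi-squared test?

A dihybrid F₂ with independent assortment and complete dominance at both loci gives a 9:3:3:1 phenotypic ratio.
A goodness-of-fit test with 4 phenotype classes has df = 4 − 1 = 3.

3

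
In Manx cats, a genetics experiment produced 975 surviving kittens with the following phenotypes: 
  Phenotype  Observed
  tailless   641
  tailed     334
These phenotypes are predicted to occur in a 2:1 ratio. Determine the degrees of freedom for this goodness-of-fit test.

1

A goodness-of-fit test with 2 phenotype classes has df = 2 − 1 = 1.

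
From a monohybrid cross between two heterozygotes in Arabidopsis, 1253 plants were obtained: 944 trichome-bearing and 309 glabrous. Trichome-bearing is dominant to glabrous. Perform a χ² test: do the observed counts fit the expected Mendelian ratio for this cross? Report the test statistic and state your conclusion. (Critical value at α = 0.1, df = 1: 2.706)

For a monohybrid cross between heterozygotes with complete dominance, the expected phenotypic ratio is 3:1.
The 3:1 ratio has 4 parts, so with N = 1253 the expected counts are:
  trichome-bearing: 1253 × 3/4 = 939.75
  glabrous: 1253 × 1/4 = 313.25
χ² = Σ (O − E)² / E
  trichome-bearing: (944 − 939.75)² / 939.75 = 0.0192
  glabrous: (309 − 313.25)² / 313.25 = 0.0577
χ² = 0.0192 + 0.0577 = 0.0769 ≈ 0.077
Degrees of freedom = 2 − 1 = 1; critical value at α = 0.1 is 2.706.
Since 0.077 < 2.706, we fail to reject the null hypothesis — the data are consistent with the 3:1 ratio.

0.077; consistent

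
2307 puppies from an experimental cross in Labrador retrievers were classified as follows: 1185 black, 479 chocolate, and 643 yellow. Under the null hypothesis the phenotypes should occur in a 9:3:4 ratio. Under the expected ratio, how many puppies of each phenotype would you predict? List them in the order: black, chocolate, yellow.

The 9:3:4 ratio has 16 parts, so with N = 2307 the expected counts are:
  black: 2307 × 9/16 = 1297.6875
  chocolate: 2307 × 3/16 = 432.5625
  yellow: 2307 × 4/16 = 576.75

1297.6875, 432.5625, 576.75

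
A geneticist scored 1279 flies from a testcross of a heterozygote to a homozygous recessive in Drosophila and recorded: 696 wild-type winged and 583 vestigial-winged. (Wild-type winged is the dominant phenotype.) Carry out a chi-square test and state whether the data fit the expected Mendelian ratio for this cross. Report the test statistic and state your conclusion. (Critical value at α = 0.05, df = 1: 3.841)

9.984; not consistent

A testcross of a heterozygote (Aa × aa) gives a 1:1 phenotypic ratio.
Total ratio parts = 2. Expected numbers out of 1279:
  wild-type winged: 1279 × 1/2 = 639.5
  vestigial-winged: 1279 × 1/2 = 639.5
χ² = Σ (O − E)² / E
  wild-type winged: (696 − 639.5)² / 639.5 = 4.9918
  vestigial-winged: (583 − 639.5)² / 639.5 = 4.9918
χ² = 4.9918 + 4.9918 = 9.9836 ≈ 9.984
Degrees of freedom = 2 − 1 = 1; critical value at α = 0.05 is 3.841.
Since 9.984 > 3.841, we reject the null hypothesis — the data do not fit the 1:1 ratio.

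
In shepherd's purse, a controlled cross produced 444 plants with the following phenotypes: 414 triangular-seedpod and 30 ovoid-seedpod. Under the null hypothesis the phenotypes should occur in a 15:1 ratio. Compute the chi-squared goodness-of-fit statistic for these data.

The 15:1 ratio has 16 parts, so with N = 444 the expected counts are:
  triangular-seedpod: 444 × 15/16 = 416.25
  ovoid-seedpod: 444 × 1/16 = 27.75
χ² = Σ (O − E)² / E
  triangular-seedpod: (414 − 416.25)² / 416.25 = 0.0122
  ovoid-seedpod: (30 − 27.75)² / 27.75 = 0.1824
χ² = 0.0122 + 0.1824 = 0.1946 ≈ 0.195

0.195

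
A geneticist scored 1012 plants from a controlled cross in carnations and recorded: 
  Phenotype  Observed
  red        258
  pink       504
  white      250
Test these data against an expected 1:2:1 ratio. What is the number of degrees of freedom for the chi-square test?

A goodness-of-fit test with 3 phenotype classes has df = 3 − 1 = 2.

2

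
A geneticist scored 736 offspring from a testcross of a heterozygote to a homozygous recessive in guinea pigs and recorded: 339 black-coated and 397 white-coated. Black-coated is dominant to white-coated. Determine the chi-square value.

A testcross of a heterozygote (Aa × aa) gives a 1:1 phenotypic ratio.
The 1:1 ratio has 2 parts, so with N = 736 the expected counts are:
  black-coated: 736 × 1/2 = 368
  white-coated: 736 × 1/2 = 368
χ² = Σ (O − E)² / E
  black-coated: (339 − 368)² / 368 = 2.2853
  white-coated: (397 − 368)² / 368 = 2.2853
χ² = 2.2853 + 2.2853 = 4.5706 ≈ 4.571

4.571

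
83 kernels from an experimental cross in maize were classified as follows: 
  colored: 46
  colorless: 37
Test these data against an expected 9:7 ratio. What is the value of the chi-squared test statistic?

The 9:7 ratio has 16 parts, so with N = 83 the expected counts are:
  colored: 83 × 9/16 = 46.6875
  colorless: 83 × 7/16 = 36.3125
χ² = Σ (O − E)² / E
  colored: (46 − 46.6875)² / 46.6875 = 0.0101
  colorless: (37 − 36.3125)² / 36.3125 = 0.0130
χ² = 0.0101 + 0.0130 = 0.0231 ≈ 0.023

0.023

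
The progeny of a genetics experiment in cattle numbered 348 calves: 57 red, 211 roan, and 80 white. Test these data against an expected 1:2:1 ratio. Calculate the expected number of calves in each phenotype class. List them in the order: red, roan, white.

87, 174, 87

Under the 1:2:1 hypothesis (Σ ratio = 4, N = 348):
  red: 348 × 1/4 = 87
  roan: 348 × 2/4 = 174
  white: 348 × 1/4 = 87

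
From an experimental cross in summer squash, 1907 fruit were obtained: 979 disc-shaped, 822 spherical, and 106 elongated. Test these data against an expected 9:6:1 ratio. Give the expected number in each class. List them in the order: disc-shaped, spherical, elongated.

1072.6875, 715.125, 119.1875

Total ratio parts = 16. Expected numbers out of 1907:
  disc-shaped: 1907 × 9/16 = 1072.6875
  spherical: 1907 × 6/16 = 715.125
  elongated: 1907 × 1/16 = 119.1875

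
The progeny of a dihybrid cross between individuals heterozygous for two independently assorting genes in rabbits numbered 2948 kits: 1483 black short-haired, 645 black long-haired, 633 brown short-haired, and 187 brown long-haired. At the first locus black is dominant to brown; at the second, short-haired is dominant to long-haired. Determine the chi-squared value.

A dihybrid F₂ with independent assortment and complete dominance at both loci gives a 9:3:3:1 phenotypic ratio.
Expected counts for N = 2948 under a 9:3:3:1 ratio (total parts = 16):
  black short-haired: 2948 × 9/16 = 1658.25
  black long-haired: 2948 × 3/16 = 552.75
  brown short-haired: 2948 × 3/16 = 552.75
  brown long-haired: 2948 × 1/16 = 184.25
χ² = Σ (O − E)² / E
  black short-haired: (1483 − 1658.25)² / 1658.25 = 18.5211
  black long-haired: (645 − 552.75)² / 552.75 = 15.3959
  brown short-haired: (633 − 552.75)² / 552.75 = 11.6509
  brown long-haired: (187 − 184.25)² / 184.25 = 0.0410
χ² = 18.5211 + 15.3959 + 11.6509 + 0.0410 = 45.6089 ≈ 45.609

45.609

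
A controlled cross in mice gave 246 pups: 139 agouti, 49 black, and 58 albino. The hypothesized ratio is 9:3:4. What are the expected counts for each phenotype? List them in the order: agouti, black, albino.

138.375, 46.125, 61.5

Under the 9:3:4 hypothesis (Σ ratio = 16, N = 246):
  agouti: 246 × 9/16 = 138.375
  black: 246 × 3/16 = 46.125
  albino: 246 × 4/16 = 61.5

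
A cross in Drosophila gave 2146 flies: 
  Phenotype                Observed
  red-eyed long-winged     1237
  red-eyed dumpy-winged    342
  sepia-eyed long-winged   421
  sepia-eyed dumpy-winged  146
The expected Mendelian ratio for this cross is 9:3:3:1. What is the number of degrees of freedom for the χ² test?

A goodness-of-fit test with 4 phenotype classes has df = 4 − 1 = 3.

3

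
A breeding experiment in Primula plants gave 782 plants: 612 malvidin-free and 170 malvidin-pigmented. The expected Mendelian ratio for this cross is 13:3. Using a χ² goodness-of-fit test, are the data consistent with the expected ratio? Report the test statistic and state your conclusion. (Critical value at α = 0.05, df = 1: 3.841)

4.586; not consistent

Total ratio parts = 16. Expected numbers out of 782:
  malvidin-free: 782 × 13/16 = 635.375
  malvidin-pigmented: 782 × 3/16 = 146.625
χ² = Σ (O − E)² / E
  malvidin-free: (612 − 635.375)² / 635.375 = 0.8599
  malvidin-pigmented: (170 − 146.625)² / 146.625 = 3.7264
χ² = 0.8599 + 3.7264 = 4.5863 ≈ 4.586
Degrees of freedom = 2 − 1 = 1; critical value at α = 0.05 is 3.841.
Since 4.586 > 3.841, we reject the null hypothesis — the data do not fit the 13:3 ratio.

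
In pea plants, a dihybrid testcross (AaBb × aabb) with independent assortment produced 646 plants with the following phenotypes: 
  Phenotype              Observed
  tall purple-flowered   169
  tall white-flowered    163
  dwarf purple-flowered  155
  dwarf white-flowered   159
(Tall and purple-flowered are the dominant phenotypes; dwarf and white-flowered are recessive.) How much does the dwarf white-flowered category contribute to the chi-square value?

A dihybrid testcross with independent assortment gives a 1:1:1:1 ratio.
Expected counts for N = 646 under a 1:1:1:1 ratio (total parts = 4):
  tall purple-flowered: 646 × 1/4 = 161.5
  tall white-flowered: 646 × 1/4 = 161.5
  dwarf purple-flowered: 646 × 1/4 = 161.5
  dwarf white-flowered: 646 × 1/4 = 161.5
Contribution of dwarf white-flowered: (159 − 161.5)² / 161.5 = 0.0387

0.039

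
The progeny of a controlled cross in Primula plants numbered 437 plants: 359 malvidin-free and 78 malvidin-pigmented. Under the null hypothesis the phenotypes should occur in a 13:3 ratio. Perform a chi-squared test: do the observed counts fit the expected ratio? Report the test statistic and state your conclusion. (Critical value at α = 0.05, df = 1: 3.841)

0.233; consistent

Total ratio parts = 16. Expected numbers out of 437:
  malvidin-free: 437 × 13/16 = 355.0625
  malvidin-pigmented: 437 × 3/16 = 81.9375
χ² = Σ (O − E)² / E
  malvidin-free: (359 − 355.0625)² / 355.0625 = 0.0437
  malvidin-pigmented: (78 − 81.9375)² / 81.9375 = 0.1892
χ² = 0.0437 + 0.1892 = 0.2329 ≈ 0.233
Degrees of freedom = 2 − 1 = 1; critical value at α = 0.05 is 3.841.
Since 0.233 < 3.841, we fail to reject the null hypothesis — the data are consistent with the 13:3 ratio.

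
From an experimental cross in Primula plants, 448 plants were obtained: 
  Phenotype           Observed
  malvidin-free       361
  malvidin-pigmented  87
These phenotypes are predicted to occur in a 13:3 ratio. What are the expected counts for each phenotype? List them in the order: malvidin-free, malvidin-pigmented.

Expected counts for N = 448 under a 13:3 ratio (total parts = 16):
  malvidin-free: 448 × 13/16 = 364
  malvidin-pigmented: 448 × 3/16 = 84

364, 84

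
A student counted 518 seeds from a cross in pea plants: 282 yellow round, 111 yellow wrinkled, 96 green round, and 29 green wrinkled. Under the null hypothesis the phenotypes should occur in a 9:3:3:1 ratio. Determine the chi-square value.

Expected counts for N = 518 under a 9:3:3:1 ratio (total parts = 16):
  yellow round: 518 × 9/16 = 291.375
  yellow wrinkled: 518 × 3/16 = 97.125
  green round: 518 × 3/16 = 97.125
  green wrinkled: 518 × 1/16 = 32.375
χ² = Σ (O − E)² / E
  yellow round: (282 − 291.375)² / 291.375 = 0.3016
  yellow wrinkled: (111 − 97.125)² / 97.125 = 1.9821
  green round: (96 − 97.125)² / 97.125 = 0.0130
  green wrinkled: (29 − 32.375)² / 32.375 = 0.3518
χ² = 0.3016 + 1.9821 + 0.0130 + 0.3518 = 2.6485 ≈ 2.649

2.649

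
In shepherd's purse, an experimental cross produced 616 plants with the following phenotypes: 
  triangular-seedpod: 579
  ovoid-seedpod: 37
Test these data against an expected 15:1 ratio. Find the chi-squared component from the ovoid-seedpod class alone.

0.058

Under the 15:1 hypothesis (Σ ratio = 16, N = 616):
  triangular-seedpod: 616 × 15/16 = 577.5
  ovoid-seedpod: 616 × 1/16 = 38.5
Contribution of ovoid-seedpod: (37 − 38.5)² / 38.5 = 0.0584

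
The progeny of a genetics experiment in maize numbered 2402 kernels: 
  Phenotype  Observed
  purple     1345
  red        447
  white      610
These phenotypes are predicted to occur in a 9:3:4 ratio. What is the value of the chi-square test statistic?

0.203

Total ratio parts = 16. Expected numbers out of 2402:
  purple: 2402 × 9/16 = 1351.125
  red: 2402 × 3/16 = 450.375
  white: 2402 × 4/16 = 600.5
χ² = Σ (O − E)² / E
  purple: (1345 − 1351.125)² / 1351.125 = 0.0278
  red: (447 − 450.375)² / 450.375 = 0.0253
  white: (610 − 600.5)² / 600.5 = 0.1503
χ² = 0.0278 + 0.0253 + 0.1503 = 0.2034 ≈ 0.203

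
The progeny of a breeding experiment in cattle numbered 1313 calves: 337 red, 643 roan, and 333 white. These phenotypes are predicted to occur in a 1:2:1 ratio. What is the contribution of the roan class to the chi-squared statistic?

Total ratio parts = 4. Expected numbers out of 1313:
  red: 1313 × 1/4 = 328.25
  roan: 1313 × 2/4 = 656.5
  white: 1313 × 1/4 = 328.25
Contribution of roan: (643 − 656.5)² / 656.5 = 0.2776

0.278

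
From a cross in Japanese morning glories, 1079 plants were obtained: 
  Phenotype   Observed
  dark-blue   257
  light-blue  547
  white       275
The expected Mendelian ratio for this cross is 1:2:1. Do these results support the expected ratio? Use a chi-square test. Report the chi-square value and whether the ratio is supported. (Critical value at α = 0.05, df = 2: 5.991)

Total ratio parts = 4. Expected numbers out of 1079:
  dark-blue: 1079 × 1/4 = 269.75
  light-blue: 1079 × 2/4 = 539.5
  white: 1079 × 1/4 = 269.75
χ² = Σ (O − E)² / E
  dark-blue: (257 − 269.75)² / 269.75 = 0.6026
  light-blue: (547 − 539.5)² / 539.5 = 0.1043
  white: (275 − 269.75)² / 269.75 = 0.1022
χ² = 0.6026 + 0.1043 + 0.1022 = 0.8091 ≈ 0.809
Degrees of freedom = 3 − 1 = 2; critical value at α = 0.05 is 5.991.
Since 0.809 < 5.991, we fail to reject the null hypothesis — the data are consistent with the 1:2:1 ratio.

0.809; consistent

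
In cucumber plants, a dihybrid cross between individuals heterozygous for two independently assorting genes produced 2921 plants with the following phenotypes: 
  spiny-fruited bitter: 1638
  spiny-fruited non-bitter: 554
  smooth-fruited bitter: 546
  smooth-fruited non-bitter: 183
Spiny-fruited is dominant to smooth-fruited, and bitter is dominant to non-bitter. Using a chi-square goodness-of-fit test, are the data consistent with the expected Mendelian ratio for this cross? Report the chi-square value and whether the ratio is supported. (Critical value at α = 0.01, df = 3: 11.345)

0.095; consistent

A dihybrid F₂ with independent assortment and complete dominance at both loci gives a 9:3:3:1 phenotypic ratio.
Total ratio parts = 16. Expected numbers out of 2921:
  spiny-fruited bitter: 2921 × 9/16 = 1643.0625
  spiny-fruited non-bitter: 2921 × 3/16 = 547.6875
  smooth-fruited bitter: 2921 × 3/16 = 547.6875
  smooth-fruited non-bitter: 2921 × 1/16 = 182.5625
χ² = Σ (O − E)² / E
  spiny-fruited bitter: (1638 − 1643.0625)² / 1643.0625 = 0.0156
  spiny-fruited non-bitter: (554 − 547.6875)² / 547.6875 = 0.0728
  smooth-fruited bitter: (546 − 547.6875)² / 547.6875 = 0.0052
  smooth-fruited non-bitter: (183 − 182.5625)² / 182.5625 = 0.0010
χ² = 0.0156 + 0.0728 + 0.0052 + 0.0010 = 0.0946 ≈ 0.095
Degrees of freedom = 4 − 1 = 3; critical value at α = 0.01 is 11.345.
Since 0.095 < 11.345, we fail to reject the null hypothesis — the data are consistent with the 9:3:3:1 ratio.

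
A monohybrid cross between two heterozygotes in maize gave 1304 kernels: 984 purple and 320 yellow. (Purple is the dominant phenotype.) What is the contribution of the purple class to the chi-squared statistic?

For a monohybrid cross between heterozygotes with complete dominance, the expected phenotypic ratio is 3:1.
Total ratio parts = 4. Expected numbers out of 1304:
  purple: 1304 × 3/4 = 978
  yellow: 1304 × 1/4 = 326
Contribution of purple: (984 − 978)² / 978 = 0.0368

0.037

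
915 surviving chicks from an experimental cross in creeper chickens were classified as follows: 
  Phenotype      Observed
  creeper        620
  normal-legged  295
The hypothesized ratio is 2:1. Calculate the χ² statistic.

0.492

Under the 2:1 hypothesis (Σ ratio = 3, N = 915):
  creeper: 915 × 2/3 = 610
  normal-legged: 915 × 1/3 = 305
χ² = Σ (O − E)² / E
  creeper: (620 − 610)² / 610 = 0.1639
  normal-legged: (295 − 305)² / 305 = 0.3279
χ² = 0.1639 + 0.3279 = 0.4918 ≈ 0.492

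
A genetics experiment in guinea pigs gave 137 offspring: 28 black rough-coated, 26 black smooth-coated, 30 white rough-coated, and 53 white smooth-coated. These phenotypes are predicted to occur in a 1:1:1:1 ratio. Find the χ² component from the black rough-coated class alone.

1.141

The 1:1:1:1 ratio has 4 parts, so with N = 137 the expected counts are:
  black rough-coated: 137 × 1/4 = 34.25
  black smooth-coated: 137 × 1/4 = 34.25
  white rough-coated: 137 × 1/4 = 34.25
  white smooth-coated: 137 × 1/4 = 34.25
Contribution of black rough-coated: (28 − 34.25)² / 34.25 = 1.1405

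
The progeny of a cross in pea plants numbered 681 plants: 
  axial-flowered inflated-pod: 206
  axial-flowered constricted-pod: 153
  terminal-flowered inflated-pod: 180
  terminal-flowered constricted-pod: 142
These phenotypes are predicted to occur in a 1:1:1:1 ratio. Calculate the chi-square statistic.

Under the 1:1:1:1 hypothesis (Σ ratio = 4, N = 681):
  axial-flowered inflated-pod: 681 × 1/4 = 170.25
  axial-flowered constricted-pod: 681 × 1/4 = 170.25
  terminal-flowered inflated-pod: 681 × 1/4 = 170.25
  terminal-flowered constricted-pod: 681 × 1/4 = 170.25
χ² = Σ (O − E)² / E
  axial-flowered inflated-pod: (206 − 170.25)² / 170.25 = 7.5070
  axial-flowered constricted-pod: (153 − 170.25)² / 170.25 = 1.7478
  terminal-flowered inflated-pod: (180 − 170.25)² / 170.25 = 0.5584
  terminal-flowered constricted-pod: (142 − 170.25)² / 170.25 = 4.6876
χ² = 7.5070 + 1.7478 + 0.5584 + 4.6876 = 14.5008 ≈ 14.501

14.501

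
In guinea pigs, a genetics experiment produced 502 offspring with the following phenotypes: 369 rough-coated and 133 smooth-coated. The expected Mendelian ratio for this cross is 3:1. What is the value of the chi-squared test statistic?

0.598

Total ratio parts = 4. Expected numbers out of 502:
  rough-coated: 502 × 3/4 = 376.5
  smooth-coated: 502 × 1/4 = 125.5
χ² = Σ (O − E)² / E
  rough-coated: (369 − 376.5)² / 376.5 = 0.1494
  smooth-coated: (133 − 125.5)² / 125.5 = 0.4482
χ² = 0.1494 + 0.4482 = 0.5976 ≈ 0.598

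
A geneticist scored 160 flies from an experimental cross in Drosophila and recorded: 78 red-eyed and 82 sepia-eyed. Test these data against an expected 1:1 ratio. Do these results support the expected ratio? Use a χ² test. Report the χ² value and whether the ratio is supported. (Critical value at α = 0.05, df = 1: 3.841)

Under the 1:1 hypothesis (Σ ratio = 2, N = 160):
  red-eyed: 160 × 1/2 = 80
  sepia-eyed: 160 × 1/2 = 80
χ² = Σ (O − E)² / E
  red-eyed: (78 − 80)² / 80 = 0.0500
  sepia-eyed: (82 − 80)² / 80 = 0.0500
χ² = 0.0500 + 0.0500 = 0.100
Degrees of freedom = 2 − 1 = 1; critical value at α = 0.05 is 3.841.
Since 0.100 < 3.841, we fail to reject the null hypothesis — the data are consistent with the 1:1 ratio.

0.100; consistent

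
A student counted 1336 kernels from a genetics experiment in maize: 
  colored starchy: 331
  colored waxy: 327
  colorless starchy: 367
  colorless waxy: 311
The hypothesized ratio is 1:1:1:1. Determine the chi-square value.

Expected counts for N = 1336 under a 1:1:1:1 ratio (total parts = 4):
  colored starchy: 1336 × 1/4 = 334
  colored waxy: 1336 × 1/4 = 334
  colorless starchy: 1336 × 1/4 = 334
  colorless waxy: 1336 × 1/4 = 334
χ² = Σ (O − E)² / E
  colored starchy: (331 − 334)² / 334 = 0.0269
  colored waxy: (327 − 334)² / 334 = 0.1467
  colorless starchy: (367 − 334)² / 334 = 3.2605
  colorless waxy: (311 − 334)² / 334 = 1.5838
χ² = 0.0269 + 0.1467 + 3.2605 + 1.5838 = 5.0179 ≈ 5.018

5.018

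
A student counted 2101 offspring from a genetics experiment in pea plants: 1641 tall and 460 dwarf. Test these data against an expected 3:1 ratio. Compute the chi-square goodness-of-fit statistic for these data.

Expected counts for N = 2101 under a 3:1 ratio (total parts = 4):
  tall: 2101 × 3/4 = 1575.75
  dwarf: 2101 × 1/4 = 525.25
χ² = Σ (O − E)² / E
  tall: (1641 − 1575.75)² / 1575.75 = 2.7019
  dwarf: (460 − 525.25)² / 525.25 = 8.1058
χ² = 2.7019 + 8.1058 = 10.8077 ≈ 10.808

10.808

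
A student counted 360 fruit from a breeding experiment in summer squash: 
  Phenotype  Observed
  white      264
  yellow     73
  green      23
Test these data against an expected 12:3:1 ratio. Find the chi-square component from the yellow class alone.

0.448

The 12:3:1 ratio has 16 parts, so with N = 360 the expected counts are:
  white: 360 × 12/16 = 270
  yellow: 360 × 3/16 = 67.5
  green: 360 × 1/16 = 22.5
Contribution of yellow: (73 − 67.5)² / 67.5 = 0.4481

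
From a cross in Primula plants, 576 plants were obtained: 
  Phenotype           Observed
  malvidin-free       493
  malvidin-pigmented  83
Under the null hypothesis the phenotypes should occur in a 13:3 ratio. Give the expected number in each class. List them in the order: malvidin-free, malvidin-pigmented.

The 13:3 ratio has 16 parts, so with N = 576 the expected counts are:
  malvidin-free: 576 × 13/16 = 468
  malvidin-pigmented: 576 × 3/16 = 108

468, 108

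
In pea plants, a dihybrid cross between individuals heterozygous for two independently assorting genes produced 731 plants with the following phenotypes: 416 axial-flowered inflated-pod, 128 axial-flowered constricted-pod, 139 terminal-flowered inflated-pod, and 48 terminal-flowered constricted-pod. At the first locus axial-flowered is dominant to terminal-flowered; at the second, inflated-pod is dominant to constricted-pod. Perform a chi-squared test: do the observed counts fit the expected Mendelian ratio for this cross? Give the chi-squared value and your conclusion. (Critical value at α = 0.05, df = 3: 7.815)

A dihybrid F₂ with independent assortment and complete dominance at both loci gives a 9:3:3:1 phenotypic ratio.
Total ratio parts = 16. Expected numbers out of 731:
  axial-flowered inflated-pod: 731 × 9/16 = 411.1875
  axial-flowered constricted-pod: 731 × 3/16 = 137.0625
  terminal-flowered inflated-pod: 731 × 3/16 = 137.0625
  terminal-flowered constricted-pod: 731 × 1/16 = 45.6875
χ² = Σ (O − E)² / E
  axial-flowered inflated-pod: (416 − 411.1875)² / 411.1875 = 0.0563
  axial-flowered constricted-pod: (128 − 137.0625)² / 137.0625 = 0.5992
  terminal-flowered inflated-pod: (139 − 137.0625)² / 137.0625 = 0.0274
  terminal-flowered constricted-pod: (48 − 45.6875)² / 45.6875 = 0.1170
χ² = 0.0563 + 0.5992 + 0.0274 + 0.1170 = 0.7999 ≈ 0.800
Degrees of freedom = 4 − 1 = 3; critical value at α = 0.05 is 7.815.
Since 0.800 < 7.815, we fail to reject the null hypothesis — the data are consistent with the 9:3:3:1 ratio.

0.800; consistent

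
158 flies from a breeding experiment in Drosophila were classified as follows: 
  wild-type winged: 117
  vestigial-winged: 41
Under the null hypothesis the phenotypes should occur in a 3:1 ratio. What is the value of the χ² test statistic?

0.076

Expected counts for N = 158 under a 3:1 ratio (total parts = 4):
  wild-type winged: 158 × 3/4 = 118.5
  vestigial-winged: 158 × 1/4 = 39.5
χ² = Σ (O − E)² / E
  wild-type winged: (117 − 118.5)² / 118.5 = 0.0190
  vestigial-winged: (41 − 39.5)² / 39.5 = 0.0570
χ² = 0.0190 + 0.0570 = 0.076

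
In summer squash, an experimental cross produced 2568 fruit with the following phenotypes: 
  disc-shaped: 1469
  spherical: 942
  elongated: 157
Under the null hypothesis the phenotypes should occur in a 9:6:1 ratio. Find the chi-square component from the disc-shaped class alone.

Total ratio parts = 16. Expected numbers out of 2568:
  disc-shaped: 2568 × 9/16 = 1444.5
  spherical: 2568 × 6/16 = 963
  elongated: 2568 × 1/16 = 160.5
Contribution of disc-shaped: (1469 − 1444.5)² / 1444.5 = 0.4155

0.416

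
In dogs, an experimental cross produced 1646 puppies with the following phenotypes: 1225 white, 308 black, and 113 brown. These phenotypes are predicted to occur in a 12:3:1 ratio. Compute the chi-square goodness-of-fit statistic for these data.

Under the 12:3:1 hypothesis (Σ ratio = 16, N = 1646):
  white: 1646 × 12/16 = 1234.5
  black: 1646 × 3/16 = 308.625
  brown: 1646 × 1/16 = 102.875
χ² = Σ (O − E)² / E
  white: (1225 − 1234.5)² / 1234.5 = 0.0731
  black: (308 − 308.625)² / 308.625 = 0.0013
  brown: (113 − 102.875)² / 102.875 = 0.9965
χ² = 0.0731 + 0.0013 + 0.9965 = 1.0709 ≈ 1.071

1.071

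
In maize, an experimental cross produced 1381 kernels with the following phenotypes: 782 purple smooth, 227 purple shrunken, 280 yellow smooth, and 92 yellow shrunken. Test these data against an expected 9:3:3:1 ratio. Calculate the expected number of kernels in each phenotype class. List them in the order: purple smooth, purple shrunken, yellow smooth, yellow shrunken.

Total ratio parts = 16. Expected numbers out of 1381:
  purple smooth: 1381 × 9/16 = 776.8125
  purple shrunken: 1381 × 3/16 = 258.9375
  yellow smooth: 1381 × 3/16 = 258.9375
  yellow shrunken: 1381 × 1/16 = 86.3125

776.8125, 258.9375, 258.9375, 86.3125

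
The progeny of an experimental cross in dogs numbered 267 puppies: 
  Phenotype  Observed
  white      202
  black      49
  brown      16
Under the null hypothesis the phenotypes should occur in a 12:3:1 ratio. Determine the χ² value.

The 12:3:1 ratio has 16 parts, so with N = 267 the expected counts are:
  white: 267 × 12/16 = 200.25
  black: 267 × 3/16 = 50.0625
  brown: 267 × 1/16 = 16.6875
χ² = Σ (O − E)² / E
  white: (202 − 200.25)² / 200.25 = 0.0153
  black: (49 − 50.0625)² / 50.0625 = 0.0225
  brown: (16 − 16.6875)² / 16.6875 = 0.0283
χ² = 0.0153 + 0.0225 + 0.0283 = 0.0661 ≈ 0.066

0.066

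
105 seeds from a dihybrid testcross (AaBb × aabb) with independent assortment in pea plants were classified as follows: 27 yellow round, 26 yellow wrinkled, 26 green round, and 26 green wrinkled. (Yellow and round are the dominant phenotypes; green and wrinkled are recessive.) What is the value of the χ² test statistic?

A dihybrid testcross with independent assortment gives a 1:1:1:1 ratio.
The 1:1:1:1 ratio has 4 parts, so with N = 105 the expected counts are:
  yellow round: 105 × 1/4 = 26.25
  yellow wrinkled: 105 × 1/4 = 26.25
  green round: 105 × 1/4 = 26.25
  green wrinkled: 105 × 1/4 = 26.25
χ² = Σ (O − E)² / E
  yellow round: (27 − 26.25)² / 26.25 = 0.0214
  yellow wrinkled: (26 − 26.25)² / 26.25 = 0.0024
  green round: (26 − 26.25)² / 26.25 = 0.0024
  green wrinkled: (26 − 26.25)² / 26.25 = 0.0024
χ² = 0.0214 + 0.0024 + 0.0024 + 0.0024 = 0.0286 ≈ 0.029

0.029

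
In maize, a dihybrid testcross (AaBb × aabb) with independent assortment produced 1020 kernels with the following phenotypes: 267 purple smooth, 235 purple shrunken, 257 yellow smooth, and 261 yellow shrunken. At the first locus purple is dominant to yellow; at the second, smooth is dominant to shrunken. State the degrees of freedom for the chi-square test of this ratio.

3

A dihybrid testcross with independent assortment gives a 1:1:1:1 ratio.
A goodness-of-fit test with 4 phenotype classes has df = 4 − 1 = 3.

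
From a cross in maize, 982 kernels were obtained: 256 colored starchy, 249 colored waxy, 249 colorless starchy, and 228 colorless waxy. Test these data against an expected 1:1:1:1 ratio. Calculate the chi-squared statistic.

1.796

Total ratio parts = 4. Expected numbers out of 982:
  colored starchy: 982 × 1/4 = 245.5
  colored waxy: 982 × 1/4 = 245.5
  colorless starchy: 982 × 1/4 = 245.5
  colorless waxy: 982 × 1/4 = 245.5
χ² = Σ (O − E)² / E
  colored starchy: (256 − 245.5)² / 245.5 = 0.4491
  colored waxy: (249 − 245.5)² / 245.5 = 0.0499
  colorless starchy: (249 − 245.5)² / 245.5 = 0.0499
  colorless waxy: (228 − 245.5)² / 245.5 = 1.2475
χ² = 0.4491 + 0.0499 + 0.0499 + 1.2475 = 1.7964 ≈ 1.796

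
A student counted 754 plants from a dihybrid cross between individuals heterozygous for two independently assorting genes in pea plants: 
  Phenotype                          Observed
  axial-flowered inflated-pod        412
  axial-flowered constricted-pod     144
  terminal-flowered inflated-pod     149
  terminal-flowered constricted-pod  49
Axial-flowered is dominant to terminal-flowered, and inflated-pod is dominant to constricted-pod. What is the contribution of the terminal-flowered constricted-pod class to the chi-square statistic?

0.075

A dihybrid F₂ with independent assortment and complete dominance at both loci gives a 9:3:3:1 phenotypic ratio.
Total ratio parts = 16. Expected numbers out of 754:
  axial-flowered inflated-pod: 754 × 9/16 = 424.125
  axial-flowered constricted-pod: 754 × 3/16 = 141.375
  terminal-flowered inflated-pod: 754 × 3/16 = 141.375
  terminal-flowered constricted-pod: 754 × 1/16 = 47.125
Contribution of terminal-flowered constricted-pod: (49 − 47.125)² / 47.125 = 0.0746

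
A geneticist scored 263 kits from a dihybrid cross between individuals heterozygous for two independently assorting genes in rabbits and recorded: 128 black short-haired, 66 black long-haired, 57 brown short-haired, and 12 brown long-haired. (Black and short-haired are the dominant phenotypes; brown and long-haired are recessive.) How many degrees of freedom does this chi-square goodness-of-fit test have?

A dihybrid F₂ with independent assortment and complete dominance at both loci gives a 9:3:3:1 phenotypic ratio.
A goodness-of-fit test with 4 phenotype classes has df = 4 − 1 = 3.

3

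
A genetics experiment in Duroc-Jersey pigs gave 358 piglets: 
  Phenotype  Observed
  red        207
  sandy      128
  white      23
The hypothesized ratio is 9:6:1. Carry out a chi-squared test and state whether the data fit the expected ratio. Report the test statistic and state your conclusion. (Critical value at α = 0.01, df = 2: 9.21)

The 9:6:1 ratio has 16 parts, so with N = 358 the expected counts are:
  red: 358 × 9/16 = 201.375
  sandy: 358 × 6/16 = 134.25
  white: 358 × 1/16 = 22.375
χ² = Σ (O − E)² / E
  red: (207 − 201.375)² / 201.375 = 0.1571
  sandy: (128 − 134.25)² / 134.25 = 0.2910
  white: (23 − 22.375)² / 22.375 = 0.0175
χ² = 0.1571 + 0.2910 + 0.0175 = 0.4656 ≈ 0.466
Degrees of freedom = 3 − 1 = 2; critical value at α = 0.01 is 9.21.
Since 0.466 < 9.21, we fail to reject the null hypothesis — the data are consistent with the 9:6:1 ratio.

0.466; consistent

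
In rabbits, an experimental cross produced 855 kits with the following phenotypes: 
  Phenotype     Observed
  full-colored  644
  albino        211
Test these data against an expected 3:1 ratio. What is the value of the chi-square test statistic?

Under the 3:1 hypothesis (Σ ratio = 4, N = 855):
  full-colored: 855 × 3/4 = 641.25
  albino: 855 × 1/4 = 213.75
χ² = Σ (O − E)² / E
  full-colored: (644 − 641.25)² / 641.25 = 0.0118
  albino: (211 − 213.75)² / 213.75 = 0.0354
χ² = 0.0118 + 0.0354 = 0.0472 ≈ 0.047

0.047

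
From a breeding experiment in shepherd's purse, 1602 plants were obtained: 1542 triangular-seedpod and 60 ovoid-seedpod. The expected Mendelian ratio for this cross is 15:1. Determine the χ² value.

17.152

Expected counts for N = 1602 under a 15:1 ratio (total parts = 16):
  triangular-seedpod: 1602 × 15/16 = 1501.875
  ovoid-seedpod: 1602 × 1/16 = 100.125
χ² = Σ (O − E)² / E
  triangular-seedpod: (1542 − 1501.875)² / 1501.875 = 1.0720
  ovoid-seedpod: (60 − 100.125)² / 100.125 = 16.0801
χ² = 1.0720 + 16.0801 = 17.1521 ≈ 17.152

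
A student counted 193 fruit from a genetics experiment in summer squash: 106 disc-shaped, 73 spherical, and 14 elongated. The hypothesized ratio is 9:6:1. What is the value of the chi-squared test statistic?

0.377

Expected counts for N = 193 under a 9:6:1 ratio (total parts = 16):
  disc-shaped: 193 × 9/16 = 108.5625
  spherical: 193 × 6/16 = 72.375
  elongated: 193 × 1/16 = 12.0625
χ² = Σ (O − E)² / E
  disc-shaped: (106 − 108.5625)² / 108.5625 = 0.0605
  spherical: (73 − 72.375)² / 72.375 = 0.0054
  elongated: (14 − 12.0625)² / 12.0625 = 0.3112
χ² = 0.0605 + 0.0054 + 0.3112 = 0.3771 ≈ 0.377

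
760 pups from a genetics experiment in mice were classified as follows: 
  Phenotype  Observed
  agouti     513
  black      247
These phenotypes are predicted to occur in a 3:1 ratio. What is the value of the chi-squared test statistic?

Under the 3:1 hypothesis (Σ ratio = 4, N = 760):
  agouti: 760 × 3/4 = 570
  black: 760 × 1/4 = 190
χ² = Σ (O − E)² / E
  agouti: (513 − 570)² / 570 = 5.7000
  black: (247 − 190)² / 190 = 17.1000
χ² = 5.7000 + 17.1000 = 22.800

22.800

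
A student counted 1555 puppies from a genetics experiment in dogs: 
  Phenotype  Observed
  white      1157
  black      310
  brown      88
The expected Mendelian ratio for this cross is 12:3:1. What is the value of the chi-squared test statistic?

The 12:3:1 ratio has 16 parts, so with N = 1555 the expected counts are:
  white: 1555 × 12/16 = 1166.25
  black: 1555 × 3/16 = 291.5625
  brown: 1555 × 1/16 = 97.1875
χ² = Σ (O − E)² / E
  white: (1157 − 1166.25)² / 1166.25 = 0.0734
  black: (310 − 291.5625)² / 291.5625 = 1.1659
  brown: (88 − 97.1875)² / 97.1875 = 0.8685
χ² = 0.0734 + 1.1659 + 0.8685 = 2.1078 ≈ 2.108

2.108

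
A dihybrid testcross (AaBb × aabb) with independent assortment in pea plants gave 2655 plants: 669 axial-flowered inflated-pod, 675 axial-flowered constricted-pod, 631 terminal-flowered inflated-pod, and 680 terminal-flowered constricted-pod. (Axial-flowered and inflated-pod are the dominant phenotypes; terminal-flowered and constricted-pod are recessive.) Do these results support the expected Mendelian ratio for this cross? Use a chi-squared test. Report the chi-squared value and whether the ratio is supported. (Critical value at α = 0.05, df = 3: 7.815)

2.246; consistent

A dihybrid testcross with independent assortment gives a 1:1:1:1 ratio.
Total ratio parts = 4. Expected numbers out of 2655:
  axial-flowered inflated-pod: 2655 × 1/4 = 663.75
  axial-flowered constricted-pod: 2655 × 1/4 = 663.75
  terminal-flowered inflated-pod: 2655 × 1/4 = 663.75
  terminal-flowered constricted-pod: 2655 × 1/4 = 663.75
χ² = Σ (O − E)² / E
  axial-flowered inflated-pod: (669 − 663.75)² / 663.75 = 0.0415
  axial-flowered constricted-pod: (675 − 663.75)² / 663.75 = 0.1907
  terminal-flowered inflated-pod: (631 − 663.75)² / 663.75 = 1.6159
  terminal-flowered constricted-pod: (680 − 663.75)² / 663.75 = 0.3978
χ² = 0.0415 + 0.1907 + 1.6159 + 0.3978 = 2.2459 ≈ 2.246
Degrees of freedom = 4 − 1 = 3; critical value at α = 0.05 is 7.815.
Since 2.246 < 7.815, we fail to reject the null hypothesis — the data are consistent with the 1:1:1:1 ratio.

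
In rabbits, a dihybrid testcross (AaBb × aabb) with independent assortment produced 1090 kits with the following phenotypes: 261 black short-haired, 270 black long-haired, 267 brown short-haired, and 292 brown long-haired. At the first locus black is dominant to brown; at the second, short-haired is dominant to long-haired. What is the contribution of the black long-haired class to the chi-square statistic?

0.023

A dihybrid testcross with independent assortment gives a 1:1:1:1 ratio.
The 1:1:1:1 ratio has 4 parts, so with N = 1090 the expected counts are:
  black short-haired: 1090 × 1/4 = 272.5
  black long-haired: 1090 × 1/4 = 272.5
  brown short-haired: 1090 × 1/4 = 272.5
  brown long-haired: 1090 × 1/4 = 272.5
Contribution of black long-haired: (270 − 272.5)² / 272.5 = 0.0229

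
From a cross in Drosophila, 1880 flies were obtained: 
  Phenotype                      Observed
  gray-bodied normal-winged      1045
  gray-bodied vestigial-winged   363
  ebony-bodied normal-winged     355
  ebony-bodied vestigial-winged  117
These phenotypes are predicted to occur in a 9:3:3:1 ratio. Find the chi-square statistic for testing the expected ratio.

0.480

Expected counts for N = 1880 under a 9:3:3:1 ratio (total parts = 16):
  gray-bodied normal-winged: 1880 × 9/16 = 1057.5
  gray-bodied vestigial-winged: 1880 × 3/16 = 352.5
  ebony-bodied normal-winged: 1880 × 3/16 = 352.5
  ebony-bodied vestigial-winged: 1880 × 1/16 = 117.5
χ² = Σ (O − E)² / E
  gray-bodied normal-winged: (1045 − 1057.5)² / 1057.5 = 0.1478
  gray-bodied vestigial-winged: (363 − 352.5)² / 352.5 = 0.3128
  ebony-bodied normal-winged: (355 − 352.5)² / 352.5 = 0.0177
  ebony-bodied vestigial-winged: (117 − 117.5)² / 117.5 = 0.0021
χ² = 0.1478 + 0.3128 + 0.0177 + 0.0021 = 0.4804 ≈ 0.480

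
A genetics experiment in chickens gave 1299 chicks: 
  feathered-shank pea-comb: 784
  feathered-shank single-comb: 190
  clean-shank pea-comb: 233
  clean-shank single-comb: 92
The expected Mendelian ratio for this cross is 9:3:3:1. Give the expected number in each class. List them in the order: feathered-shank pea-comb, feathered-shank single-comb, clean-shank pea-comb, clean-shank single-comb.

The 9:3:3:1 ratio has 16 parts, so with N = 1299 the expected counts are:
  feathered-shank pea-comb: 1299 × 9/16 = 730.6875
  feathered-shank single-comb: 1299 × 3/16 = 243.5625
  clean-shank pea-comb: 1299 × 3/16 = 243.5625
  clean-shank single-comb: 1299 × 1/16 = 81.1875

730.6875, 243.5625, 243.5625, 81.1875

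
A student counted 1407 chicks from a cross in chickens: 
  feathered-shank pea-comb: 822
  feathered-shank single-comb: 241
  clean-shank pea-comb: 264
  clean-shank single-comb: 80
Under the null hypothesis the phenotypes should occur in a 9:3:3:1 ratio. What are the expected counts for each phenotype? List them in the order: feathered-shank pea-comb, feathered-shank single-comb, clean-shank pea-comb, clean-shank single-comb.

791.4375, 263.8125, 263.8125, 87.9375

The 9:3:3:1 ratio has 16 parts, so with N = 1407 the expected counts are:
  feathered-shank pea-comb: 1407 × 9/16 = 791.4375
  feathered-shank single-comb: 1407 × 3/16 = 263.8125
  clean-shank pea-comb: 1407 × 3/16 = 263.8125
  clean-shank single-comb: 1407 × 1/16 = 87.9375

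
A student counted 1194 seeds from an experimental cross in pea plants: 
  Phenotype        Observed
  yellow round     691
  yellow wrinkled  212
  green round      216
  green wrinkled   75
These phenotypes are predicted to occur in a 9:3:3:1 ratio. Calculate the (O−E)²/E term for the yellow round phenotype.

0.559

The 9:3:3:1 ratio has 16 parts, so with N = 1194 the expected counts are:
  yellow round: 1194 × 9/16 = 671.625
  yellow wrinkled: 1194 × 3/16 = 223.875
  green round: 1194 × 3/16 = 223.875
  green wrinkled: 1194 × 1/16 = 74.625
Contribution of yellow round: (691 − 671.625)² / 671.625 = 0.5589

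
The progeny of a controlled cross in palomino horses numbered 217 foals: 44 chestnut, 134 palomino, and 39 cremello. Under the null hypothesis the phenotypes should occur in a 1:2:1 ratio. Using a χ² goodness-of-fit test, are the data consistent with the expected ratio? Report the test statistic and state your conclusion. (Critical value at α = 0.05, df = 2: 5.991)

12.217; not consistent

Expected counts for N = 217 under a 1:2:1 ratio (total parts = 4):
  chestnut: 217 × 1/4 = 54.25
  palomino: 217 × 2/4 = 108.5
  cremello: 217 × 1/4 = 54.25
χ² = Σ (O − E)² / E
  chestnut: (44 − 54.25)² / 54.25 = 1.9366
  palomino: (134 − 108.5)² / 108.5 = 5.9931
  cremello: (39 − 54.25)² / 54.25 = 4.2869
χ² = 1.9366 + 5.9931 + 4.2869 = 12.2166 ≈ 12.217
Degrees of freedom = 3 − 1 = 2; critical value at α = 0.05 is 5.991.
Since 12.217 > 5.991, we reject the null hypothesis — the data do not fit the 1:2:1 ratio.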